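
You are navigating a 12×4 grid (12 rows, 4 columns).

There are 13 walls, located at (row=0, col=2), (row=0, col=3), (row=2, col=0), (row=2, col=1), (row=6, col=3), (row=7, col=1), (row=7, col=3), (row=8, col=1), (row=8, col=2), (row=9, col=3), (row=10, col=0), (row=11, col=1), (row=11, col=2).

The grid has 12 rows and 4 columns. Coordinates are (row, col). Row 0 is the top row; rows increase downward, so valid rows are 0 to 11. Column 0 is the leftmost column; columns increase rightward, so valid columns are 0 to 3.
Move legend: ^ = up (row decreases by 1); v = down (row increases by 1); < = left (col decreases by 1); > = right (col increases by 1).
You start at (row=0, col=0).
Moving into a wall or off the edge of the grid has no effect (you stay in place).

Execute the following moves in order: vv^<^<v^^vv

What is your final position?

Start: (row=0, col=0)
  v (down): (row=0, col=0) -> (row=1, col=0)
  v (down): blocked, stay at (row=1, col=0)
  ^ (up): (row=1, col=0) -> (row=0, col=0)
  < (left): blocked, stay at (row=0, col=0)
  ^ (up): blocked, stay at (row=0, col=0)
  < (left): blocked, stay at (row=0, col=0)
  v (down): (row=0, col=0) -> (row=1, col=0)
  ^ (up): (row=1, col=0) -> (row=0, col=0)
  ^ (up): blocked, stay at (row=0, col=0)
  v (down): (row=0, col=0) -> (row=1, col=0)
  v (down): blocked, stay at (row=1, col=0)
Final: (row=1, col=0)

Answer: Final position: (row=1, col=0)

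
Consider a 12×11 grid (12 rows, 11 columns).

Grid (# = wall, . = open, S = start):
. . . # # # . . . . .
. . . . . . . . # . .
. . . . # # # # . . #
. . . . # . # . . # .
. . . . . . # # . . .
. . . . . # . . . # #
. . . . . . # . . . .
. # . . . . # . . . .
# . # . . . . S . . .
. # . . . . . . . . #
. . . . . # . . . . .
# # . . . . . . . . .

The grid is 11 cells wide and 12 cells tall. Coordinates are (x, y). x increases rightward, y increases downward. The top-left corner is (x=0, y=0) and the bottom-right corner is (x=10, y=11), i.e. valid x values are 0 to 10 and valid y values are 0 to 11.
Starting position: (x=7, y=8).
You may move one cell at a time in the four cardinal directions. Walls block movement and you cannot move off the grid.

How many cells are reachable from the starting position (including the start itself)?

BFS flood-fill from (x=7, y=8):
  Distance 0: (x=7, y=8)
  Distance 1: (x=7, y=7), (x=6, y=8), (x=8, y=8), (x=7, y=9)
  Distance 2: (x=7, y=6), (x=8, y=7), (x=5, y=8), (x=9, y=8), (x=6, y=9), (x=8, y=9), (x=7, y=10)
  Distance 3: (x=7, y=5), (x=8, y=6), (x=5, y=7), (x=9, y=7), (x=4, y=8), (x=10, y=8), (x=5, y=9), (x=9, y=9), (x=6, y=10), (x=8, y=10), (x=7, y=11)
  Distance 4: (x=6, y=5), (x=8, y=5), (x=5, y=6), (x=9, y=6), (x=4, y=7), (x=10, y=7), (x=3, y=8), (x=4, y=9), (x=9, y=10), (x=6, y=11), (x=8, y=11)
  Distance 5: (x=8, y=4), (x=4, y=6), (x=10, y=6), (x=3, y=7), (x=3, y=9), (x=4, y=10), (x=10, y=10), (x=5, y=11), (x=9, y=11)
  Distance 6: (x=8, y=3), (x=9, y=4), (x=4, y=5), (x=3, y=6), (x=2, y=7), (x=2, y=9), (x=3, y=10), (x=4, y=11), (x=10, y=11)
  Distance 7: (x=8, y=2), (x=7, y=3), (x=4, y=4), (x=10, y=4), (x=3, y=5), (x=2, y=6), (x=2, y=10), (x=3, y=11)
  Distance 8: (x=9, y=2), (x=10, y=3), (x=3, y=4), (x=5, y=4), (x=2, y=5), (x=1, y=6), (x=1, y=10), (x=2, y=11)
  Distance 9: (x=9, y=1), (x=3, y=3), (x=5, y=3), (x=2, y=4), (x=1, y=5), (x=0, y=6), (x=0, y=10)
  Distance 10: (x=9, y=0), (x=10, y=1), (x=3, y=2), (x=2, y=3), (x=1, y=4), (x=0, y=5), (x=0, y=7), (x=0, y=9)
  Distance 11: (x=8, y=0), (x=10, y=0), (x=3, y=1), (x=2, y=2), (x=1, y=3), (x=0, y=4)
  Distance 12: (x=7, y=0), (x=2, y=1), (x=4, y=1), (x=1, y=2), (x=0, y=3)
  Distance 13: (x=2, y=0), (x=6, y=0), (x=1, y=1), (x=5, y=1), (x=7, y=1), (x=0, y=2)
  Distance 14: (x=1, y=0), (x=0, y=1), (x=6, y=1)
  Distance 15: (x=0, y=0)
Total reachable: 104 (grid has 105 open cells total)

Answer: Reachable cells: 104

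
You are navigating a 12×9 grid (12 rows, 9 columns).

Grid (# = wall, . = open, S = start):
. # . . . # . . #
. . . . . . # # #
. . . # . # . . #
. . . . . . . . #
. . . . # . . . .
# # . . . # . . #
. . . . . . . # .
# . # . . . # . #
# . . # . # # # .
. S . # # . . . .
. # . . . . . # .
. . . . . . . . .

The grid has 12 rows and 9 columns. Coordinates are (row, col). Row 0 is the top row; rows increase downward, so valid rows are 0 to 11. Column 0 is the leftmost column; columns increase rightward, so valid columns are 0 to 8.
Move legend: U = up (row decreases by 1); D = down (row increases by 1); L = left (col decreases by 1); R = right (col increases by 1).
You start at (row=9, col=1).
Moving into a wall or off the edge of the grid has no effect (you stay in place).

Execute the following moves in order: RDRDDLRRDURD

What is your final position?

Answer: Final position: (row=11, col=5)

Derivation:
Start: (row=9, col=1)
  R (right): (row=9, col=1) -> (row=9, col=2)
  D (down): (row=9, col=2) -> (row=10, col=2)
  R (right): (row=10, col=2) -> (row=10, col=3)
  D (down): (row=10, col=3) -> (row=11, col=3)
  D (down): blocked, stay at (row=11, col=3)
  L (left): (row=11, col=3) -> (row=11, col=2)
  R (right): (row=11, col=2) -> (row=11, col=3)
  R (right): (row=11, col=3) -> (row=11, col=4)
  D (down): blocked, stay at (row=11, col=4)
  U (up): (row=11, col=4) -> (row=10, col=4)
  R (right): (row=10, col=4) -> (row=10, col=5)
  D (down): (row=10, col=5) -> (row=11, col=5)
Final: (row=11, col=5)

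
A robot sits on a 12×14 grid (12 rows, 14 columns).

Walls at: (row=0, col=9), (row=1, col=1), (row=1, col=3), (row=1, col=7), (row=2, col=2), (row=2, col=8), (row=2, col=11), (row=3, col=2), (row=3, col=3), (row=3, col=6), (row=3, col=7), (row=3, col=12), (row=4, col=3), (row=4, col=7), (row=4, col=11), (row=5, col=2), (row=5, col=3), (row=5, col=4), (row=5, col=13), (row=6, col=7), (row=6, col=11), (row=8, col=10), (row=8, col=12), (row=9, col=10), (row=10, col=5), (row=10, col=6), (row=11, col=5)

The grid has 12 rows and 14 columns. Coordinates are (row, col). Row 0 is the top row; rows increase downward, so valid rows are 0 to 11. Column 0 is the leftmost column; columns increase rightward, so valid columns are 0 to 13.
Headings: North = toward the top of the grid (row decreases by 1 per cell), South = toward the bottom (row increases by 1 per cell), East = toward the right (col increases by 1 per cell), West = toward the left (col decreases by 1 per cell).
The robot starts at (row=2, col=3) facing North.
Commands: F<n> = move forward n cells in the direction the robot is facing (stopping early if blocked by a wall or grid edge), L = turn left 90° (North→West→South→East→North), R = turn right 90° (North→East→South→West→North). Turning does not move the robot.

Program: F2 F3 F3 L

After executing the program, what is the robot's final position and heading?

Answer: Final position: (row=2, col=3), facing West

Derivation:
Start: (row=2, col=3), facing North
  F2: move forward 0/2 (blocked), now at (row=2, col=3)
  F3: move forward 0/3 (blocked), now at (row=2, col=3)
  F3: move forward 0/3 (blocked), now at (row=2, col=3)
  L: turn left, now facing West
Final: (row=2, col=3), facing West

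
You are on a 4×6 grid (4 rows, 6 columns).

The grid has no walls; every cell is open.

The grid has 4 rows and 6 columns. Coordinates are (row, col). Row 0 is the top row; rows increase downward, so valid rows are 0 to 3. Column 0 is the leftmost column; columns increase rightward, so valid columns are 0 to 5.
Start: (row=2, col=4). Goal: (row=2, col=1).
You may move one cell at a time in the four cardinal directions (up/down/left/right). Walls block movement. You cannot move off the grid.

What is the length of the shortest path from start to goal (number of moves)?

Answer: Shortest path length: 3

Derivation:
BFS from (row=2, col=4) until reaching (row=2, col=1):
  Distance 0: (row=2, col=4)
  Distance 1: (row=1, col=4), (row=2, col=3), (row=2, col=5), (row=3, col=4)
  Distance 2: (row=0, col=4), (row=1, col=3), (row=1, col=5), (row=2, col=2), (row=3, col=3), (row=3, col=5)
  Distance 3: (row=0, col=3), (row=0, col=5), (row=1, col=2), (row=2, col=1), (row=3, col=2)  <- goal reached here
One shortest path (3 moves): (row=2, col=4) -> (row=2, col=3) -> (row=2, col=2) -> (row=2, col=1)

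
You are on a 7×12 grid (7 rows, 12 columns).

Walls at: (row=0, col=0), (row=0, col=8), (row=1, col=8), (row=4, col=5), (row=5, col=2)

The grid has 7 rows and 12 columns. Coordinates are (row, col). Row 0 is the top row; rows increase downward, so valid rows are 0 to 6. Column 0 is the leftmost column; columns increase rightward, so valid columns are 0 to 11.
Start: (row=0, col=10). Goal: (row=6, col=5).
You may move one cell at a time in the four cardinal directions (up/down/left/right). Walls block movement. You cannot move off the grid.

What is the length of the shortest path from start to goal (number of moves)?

BFS from (row=0, col=10) until reaching (row=6, col=5):
  Distance 0: (row=0, col=10)
  Distance 1: (row=0, col=9), (row=0, col=11), (row=1, col=10)
  Distance 2: (row=1, col=9), (row=1, col=11), (row=2, col=10)
  Distance 3: (row=2, col=9), (row=2, col=11), (row=3, col=10)
  Distance 4: (row=2, col=8), (row=3, col=9), (row=3, col=11), (row=4, col=10)
  Distance 5: (row=2, col=7), (row=3, col=8), (row=4, col=9), (row=4, col=11), (row=5, col=10)
  Distance 6: (row=1, col=7), (row=2, col=6), (row=3, col=7), (row=4, col=8), (row=5, col=9), (row=5, col=11), (row=6, col=10)
  Distance 7: (row=0, col=7), (row=1, col=6), (row=2, col=5), (row=3, col=6), (row=4, col=7), (row=5, col=8), (row=6, col=9), (row=6, col=11)
  Distance 8: (row=0, col=6), (row=1, col=5), (row=2, col=4), (row=3, col=5), (row=4, col=6), (row=5, col=7), (row=6, col=8)
  Distance 9: (row=0, col=5), (row=1, col=4), (row=2, col=3), (row=3, col=4), (row=5, col=6), (row=6, col=7)
  Distance 10: (row=0, col=4), (row=1, col=3), (row=2, col=2), (row=3, col=3), (row=4, col=4), (row=5, col=5), (row=6, col=6)
  Distance 11: (row=0, col=3), (row=1, col=2), (row=2, col=1), (row=3, col=2), (row=4, col=3), (row=5, col=4), (row=6, col=5)  <- goal reached here
One shortest path (11 moves): (row=0, col=10) -> (row=0, col=9) -> (row=1, col=9) -> (row=2, col=9) -> (row=2, col=8) -> (row=2, col=7) -> (row=2, col=6) -> (row=3, col=6) -> (row=4, col=6) -> (row=5, col=6) -> (row=5, col=5) -> (row=6, col=5)

Answer: Shortest path length: 11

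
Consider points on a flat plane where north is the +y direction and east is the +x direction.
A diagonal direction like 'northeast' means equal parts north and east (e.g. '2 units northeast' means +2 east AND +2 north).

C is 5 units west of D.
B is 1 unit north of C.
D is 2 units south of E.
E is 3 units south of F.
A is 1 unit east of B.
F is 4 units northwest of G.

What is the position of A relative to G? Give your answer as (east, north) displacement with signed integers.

Place G at the origin (east=0, north=0).
  F is 4 units northwest of G: delta (east=-4, north=+4); F at (east=-4, north=4).
  E is 3 units south of F: delta (east=+0, north=-3); E at (east=-4, north=1).
  D is 2 units south of E: delta (east=+0, north=-2); D at (east=-4, north=-1).
  C is 5 units west of D: delta (east=-5, north=+0); C at (east=-9, north=-1).
  B is 1 unit north of C: delta (east=+0, north=+1); B at (east=-9, north=0).
  A is 1 unit east of B: delta (east=+1, north=+0); A at (east=-8, north=0).
Therefore A relative to G: (east=-8, north=0).

Answer: A is at (east=-8, north=0) relative to G.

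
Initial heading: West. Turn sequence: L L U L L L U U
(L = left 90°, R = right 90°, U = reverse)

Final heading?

Answer: Final heading: North

Derivation:
Start: West
  L (left (90° counter-clockwise)) -> South
  L (left (90° counter-clockwise)) -> East
  U (U-turn (180°)) -> West
  L (left (90° counter-clockwise)) -> South
  L (left (90° counter-clockwise)) -> East
  L (left (90° counter-clockwise)) -> North
  U (U-turn (180°)) -> South
  U (U-turn (180°)) -> North
Final: North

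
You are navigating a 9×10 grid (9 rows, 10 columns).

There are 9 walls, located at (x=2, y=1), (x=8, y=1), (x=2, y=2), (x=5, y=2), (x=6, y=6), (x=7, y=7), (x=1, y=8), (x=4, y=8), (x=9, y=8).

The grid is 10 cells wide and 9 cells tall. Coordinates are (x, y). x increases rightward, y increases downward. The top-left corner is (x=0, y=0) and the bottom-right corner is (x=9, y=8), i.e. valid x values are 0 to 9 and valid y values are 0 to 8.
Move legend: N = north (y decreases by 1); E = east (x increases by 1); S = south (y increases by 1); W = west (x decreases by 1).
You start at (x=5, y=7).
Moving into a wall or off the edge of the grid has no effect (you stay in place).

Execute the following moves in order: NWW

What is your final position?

Start: (x=5, y=7)
  N (north): (x=5, y=7) -> (x=5, y=6)
  W (west): (x=5, y=6) -> (x=4, y=6)
  W (west): (x=4, y=6) -> (x=3, y=6)
Final: (x=3, y=6)

Answer: Final position: (x=3, y=6)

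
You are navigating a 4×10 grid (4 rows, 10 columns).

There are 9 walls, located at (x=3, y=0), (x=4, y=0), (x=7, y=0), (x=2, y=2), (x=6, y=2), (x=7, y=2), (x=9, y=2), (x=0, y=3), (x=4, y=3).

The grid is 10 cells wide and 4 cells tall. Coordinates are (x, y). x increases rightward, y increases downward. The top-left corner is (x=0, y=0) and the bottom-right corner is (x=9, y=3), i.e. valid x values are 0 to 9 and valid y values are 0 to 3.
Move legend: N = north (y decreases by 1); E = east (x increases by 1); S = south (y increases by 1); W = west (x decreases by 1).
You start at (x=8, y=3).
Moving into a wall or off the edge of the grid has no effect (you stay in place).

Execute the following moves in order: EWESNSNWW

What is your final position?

Answer: Final position: (x=7, y=3)

Derivation:
Start: (x=8, y=3)
  E (east): (x=8, y=3) -> (x=9, y=3)
  W (west): (x=9, y=3) -> (x=8, y=3)
  E (east): (x=8, y=3) -> (x=9, y=3)
  S (south): blocked, stay at (x=9, y=3)
  N (north): blocked, stay at (x=9, y=3)
  S (south): blocked, stay at (x=9, y=3)
  N (north): blocked, stay at (x=9, y=3)
  W (west): (x=9, y=3) -> (x=8, y=3)
  W (west): (x=8, y=3) -> (x=7, y=3)
Final: (x=7, y=3)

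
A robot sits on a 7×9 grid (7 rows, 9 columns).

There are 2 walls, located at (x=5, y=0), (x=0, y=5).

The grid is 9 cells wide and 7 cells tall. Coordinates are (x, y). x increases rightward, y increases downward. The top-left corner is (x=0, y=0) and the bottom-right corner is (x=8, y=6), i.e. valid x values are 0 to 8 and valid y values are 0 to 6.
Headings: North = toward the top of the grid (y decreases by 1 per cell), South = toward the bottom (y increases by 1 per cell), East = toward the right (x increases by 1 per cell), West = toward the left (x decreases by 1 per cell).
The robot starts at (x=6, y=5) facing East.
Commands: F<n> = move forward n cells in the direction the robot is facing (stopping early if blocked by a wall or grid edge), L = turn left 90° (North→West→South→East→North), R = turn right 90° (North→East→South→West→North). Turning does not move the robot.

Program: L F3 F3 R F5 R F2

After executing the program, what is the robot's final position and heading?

Answer: Final position: (x=8, y=2), facing South

Derivation:
Start: (x=6, y=5), facing East
  L: turn left, now facing North
  F3: move forward 3, now at (x=6, y=2)
  F3: move forward 2/3 (blocked), now at (x=6, y=0)
  R: turn right, now facing East
  F5: move forward 2/5 (blocked), now at (x=8, y=0)
  R: turn right, now facing South
  F2: move forward 2, now at (x=8, y=2)
Final: (x=8, y=2), facing South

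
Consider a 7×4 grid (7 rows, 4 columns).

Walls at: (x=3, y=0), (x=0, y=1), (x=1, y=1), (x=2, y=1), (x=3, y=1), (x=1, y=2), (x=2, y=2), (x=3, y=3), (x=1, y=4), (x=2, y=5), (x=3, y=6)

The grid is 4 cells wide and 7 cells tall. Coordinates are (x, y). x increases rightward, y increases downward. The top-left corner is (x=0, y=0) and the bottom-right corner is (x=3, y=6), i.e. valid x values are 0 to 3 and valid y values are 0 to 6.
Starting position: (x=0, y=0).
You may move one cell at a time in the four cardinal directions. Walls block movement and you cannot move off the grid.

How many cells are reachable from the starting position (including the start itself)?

BFS flood-fill from (x=0, y=0):
  Distance 0: (x=0, y=0)
  Distance 1: (x=1, y=0)
  Distance 2: (x=2, y=0)
Total reachable: 3 (grid has 17 open cells total)

Answer: Reachable cells: 3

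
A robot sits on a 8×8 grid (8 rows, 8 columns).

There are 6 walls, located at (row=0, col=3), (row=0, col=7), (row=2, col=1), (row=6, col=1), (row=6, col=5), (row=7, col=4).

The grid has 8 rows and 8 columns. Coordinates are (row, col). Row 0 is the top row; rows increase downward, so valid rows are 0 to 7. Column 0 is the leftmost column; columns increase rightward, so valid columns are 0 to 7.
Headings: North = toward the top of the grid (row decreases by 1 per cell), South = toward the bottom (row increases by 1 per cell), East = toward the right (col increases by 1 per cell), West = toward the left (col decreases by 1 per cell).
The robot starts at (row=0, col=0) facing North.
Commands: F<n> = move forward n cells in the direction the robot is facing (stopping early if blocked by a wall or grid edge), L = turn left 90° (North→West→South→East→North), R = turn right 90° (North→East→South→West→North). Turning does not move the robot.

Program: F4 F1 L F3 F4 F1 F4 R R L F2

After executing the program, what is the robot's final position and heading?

Answer: Final position: (row=0, col=0), facing North

Derivation:
Start: (row=0, col=0), facing North
  F4: move forward 0/4 (blocked), now at (row=0, col=0)
  F1: move forward 0/1 (blocked), now at (row=0, col=0)
  L: turn left, now facing West
  F3: move forward 0/3 (blocked), now at (row=0, col=0)
  F4: move forward 0/4 (blocked), now at (row=0, col=0)
  F1: move forward 0/1 (blocked), now at (row=0, col=0)
  F4: move forward 0/4 (blocked), now at (row=0, col=0)
  R: turn right, now facing North
  R: turn right, now facing East
  L: turn left, now facing North
  F2: move forward 0/2 (blocked), now at (row=0, col=0)
Final: (row=0, col=0), facing North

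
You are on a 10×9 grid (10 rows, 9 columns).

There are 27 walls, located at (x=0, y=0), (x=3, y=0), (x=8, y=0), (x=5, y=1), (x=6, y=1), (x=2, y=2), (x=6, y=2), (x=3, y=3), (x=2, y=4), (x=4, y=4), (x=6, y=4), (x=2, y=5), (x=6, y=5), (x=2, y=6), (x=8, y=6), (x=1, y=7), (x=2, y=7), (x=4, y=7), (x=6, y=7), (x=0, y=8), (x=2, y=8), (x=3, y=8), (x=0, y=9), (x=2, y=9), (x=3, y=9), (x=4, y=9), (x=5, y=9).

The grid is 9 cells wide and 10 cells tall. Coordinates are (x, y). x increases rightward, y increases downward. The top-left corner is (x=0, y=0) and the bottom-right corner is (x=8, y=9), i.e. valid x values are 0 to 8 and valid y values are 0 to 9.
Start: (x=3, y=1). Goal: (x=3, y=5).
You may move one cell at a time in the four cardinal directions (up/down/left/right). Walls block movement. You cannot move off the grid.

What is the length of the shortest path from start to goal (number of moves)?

Answer: Shortest path length: 8

Derivation:
BFS from (x=3, y=1) until reaching (x=3, y=5):
  Distance 0: (x=3, y=1)
  Distance 1: (x=2, y=1), (x=4, y=1), (x=3, y=2)
  Distance 2: (x=2, y=0), (x=4, y=0), (x=1, y=1), (x=4, y=2)
  Distance 3: (x=1, y=0), (x=5, y=0), (x=0, y=1), (x=1, y=2), (x=5, y=2), (x=4, y=3)
  Distance 4: (x=6, y=0), (x=0, y=2), (x=1, y=3), (x=5, y=3)
  Distance 5: (x=7, y=0), (x=0, y=3), (x=2, y=3), (x=6, y=3), (x=1, y=4), (x=5, y=4)
  Distance 6: (x=7, y=1), (x=7, y=3), (x=0, y=4), (x=1, y=5), (x=5, y=5)
  Distance 7: (x=8, y=1), (x=7, y=2), (x=8, y=3), (x=7, y=4), (x=0, y=5), (x=4, y=5), (x=1, y=6), (x=5, y=6)
  Distance 8: (x=8, y=2), (x=8, y=4), (x=3, y=5), (x=7, y=5), (x=0, y=6), (x=4, y=6), (x=6, y=6), (x=5, y=7)  <- goal reached here
One shortest path (8 moves): (x=3, y=1) -> (x=4, y=1) -> (x=4, y=2) -> (x=5, y=2) -> (x=5, y=3) -> (x=5, y=4) -> (x=5, y=5) -> (x=4, y=5) -> (x=3, y=5)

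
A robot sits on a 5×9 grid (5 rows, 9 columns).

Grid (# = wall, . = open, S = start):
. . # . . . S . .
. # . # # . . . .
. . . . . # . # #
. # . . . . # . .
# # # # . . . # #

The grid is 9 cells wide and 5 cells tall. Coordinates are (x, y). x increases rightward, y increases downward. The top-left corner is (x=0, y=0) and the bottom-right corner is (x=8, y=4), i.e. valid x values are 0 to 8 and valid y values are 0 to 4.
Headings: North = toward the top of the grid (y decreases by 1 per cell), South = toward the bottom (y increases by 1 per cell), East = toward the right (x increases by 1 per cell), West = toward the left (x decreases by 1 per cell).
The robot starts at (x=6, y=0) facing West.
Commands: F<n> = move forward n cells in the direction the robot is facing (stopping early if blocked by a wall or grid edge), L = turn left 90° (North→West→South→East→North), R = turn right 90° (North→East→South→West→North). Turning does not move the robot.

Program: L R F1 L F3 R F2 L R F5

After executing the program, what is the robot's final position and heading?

Start: (x=6, y=0), facing West
  L: turn left, now facing South
  R: turn right, now facing West
  F1: move forward 1, now at (x=5, y=0)
  L: turn left, now facing South
  F3: move forward 1/3 (blocked), now at (x=5, y=1)
  R: turn right, now facing West
  F2: move forward 0/2 (blocked), now at (x=5, y=1)
  L: turn left, now facing South
  R: turn right, now facing West
  F5: move forward 0/5 (blocked), now at (x=5, y=1)
Final: (x=5, y=1), facing West

Answer: Final position: (x=5, y=1), facing West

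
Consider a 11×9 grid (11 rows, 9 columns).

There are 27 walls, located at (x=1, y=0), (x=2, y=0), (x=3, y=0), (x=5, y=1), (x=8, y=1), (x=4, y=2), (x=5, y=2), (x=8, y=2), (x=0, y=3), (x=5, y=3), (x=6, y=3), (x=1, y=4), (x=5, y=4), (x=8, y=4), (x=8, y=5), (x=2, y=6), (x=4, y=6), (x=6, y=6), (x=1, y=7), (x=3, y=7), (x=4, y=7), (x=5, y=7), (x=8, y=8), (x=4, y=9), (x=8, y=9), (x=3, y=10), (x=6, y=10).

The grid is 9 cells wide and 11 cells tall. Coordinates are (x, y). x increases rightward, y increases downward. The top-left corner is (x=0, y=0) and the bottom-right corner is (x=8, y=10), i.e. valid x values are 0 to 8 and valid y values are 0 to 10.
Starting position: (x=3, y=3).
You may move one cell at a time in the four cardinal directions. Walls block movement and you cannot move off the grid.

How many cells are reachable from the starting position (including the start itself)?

BFS flood-fill from (x=3, y=3):
  Distance 0: (x=3, y=3)
  Distance 1: (x=3, y=2), (x=2, y=3), (x=4, y=3), (x=3, y=4)
  Distance 2: (x=3, y=1), (x=2, y=2), (x=1, y=3), (x=2, y=4), (x=4, y=4), (x=3, y=5)
  Distance 3: (x=2, y=1), (x=4, y=1), (x=1, y=2), (x=2, y=5), (x=4, y=5), (x=3, y=6)
  Distance 4: (x=4, y=0), (x=1, y=1), (x=0, y=2), (x=1, y=5), (x=5, y=5)
  Distance 5: (x=5, y=0), (x=0, y=1), (x=0, y=5), (x=6, y=5), (x=1, y=6), (x=5, y=6)
  Distance 6: (x=0, y=0), (x=6, y=0), (x=0, y=4), (x=6, y=4), (x=7, y=5), (x=0, y=6)
  Distance 7: (x=7, y=0), (x=6, y=1), (x=7, y=4), (x=7, y=6), (x=0, y=7)
  Distance 8: (x=8, y=0), (x=7, y=1), (x=6, y=2), (x=7, y=3), (x=8, y=6), (x=7, y=7), (x=0, y=8)
  Distance 9: (x=7, y=2), (x=8, y=3), (x=6, y=7), (x=8, y=7), (x=1, y=8), (x=7, y=8), (x=0, y=9)
  Distance 10: (x=2, y=8), (x=6, y=8), (x=1, y=9), (x=7, y=9), (x=0, y=10)
  Distance 11: (x=2, y=7), (x=3, y=8), (x=5, y=8), (x=2, y=9), (x=6, y=9), (x=1, y=10), (x=7, y=10)
  Distance 12: (x=4, y=8), (x=3, y=9), (x=5, y=9), (x=2, y=10), (x=8, y=10)
  Distance 13: (x=5, y=10)
  Distance 14: (x=4, y=10)
Total reachable: 72 (grid has 72 open cells total)

Answer: Reachable cells: 72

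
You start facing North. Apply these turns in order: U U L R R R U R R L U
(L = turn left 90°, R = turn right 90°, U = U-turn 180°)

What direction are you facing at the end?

Answer: Final heading: West

Derivation:
Start: North
  U (U-turn (180°)) -> South
  U (U-turn (180°)) -> North
  L (left (90° counter-clockwise)) -> West
  R (right (90° clockwise)) -> North
  R (right (90° clockwise)) -> East
  R (right (90° clockwise)) -> South
  U (U-turn (180°)) -> North
  R (right (90° clockwise)) -> East
  R (right (90° clockwise)) -> South
  L (left (90° counter-clockwise)) -> East
  U (U-turn (180°)) -> West
Final: West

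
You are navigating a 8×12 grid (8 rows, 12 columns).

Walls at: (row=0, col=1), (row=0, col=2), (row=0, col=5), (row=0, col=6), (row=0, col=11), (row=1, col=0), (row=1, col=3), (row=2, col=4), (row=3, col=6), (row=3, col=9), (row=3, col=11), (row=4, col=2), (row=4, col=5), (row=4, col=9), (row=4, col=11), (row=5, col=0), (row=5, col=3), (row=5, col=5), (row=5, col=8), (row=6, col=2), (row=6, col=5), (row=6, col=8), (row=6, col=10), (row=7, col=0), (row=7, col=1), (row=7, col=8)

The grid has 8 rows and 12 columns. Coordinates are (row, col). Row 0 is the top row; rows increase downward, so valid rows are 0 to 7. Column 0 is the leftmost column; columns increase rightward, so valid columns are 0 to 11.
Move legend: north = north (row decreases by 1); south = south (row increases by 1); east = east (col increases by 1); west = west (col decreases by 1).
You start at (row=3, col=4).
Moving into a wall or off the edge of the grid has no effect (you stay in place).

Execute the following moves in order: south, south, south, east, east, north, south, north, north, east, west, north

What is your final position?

Answer: Final position: (row=3, col=3)

Derivation:
Start: (row=3, col=4)
  south (south): (row=3, col=4) -> (row=4, col=4)
  south (south): (row=4, col=4) -> (row=5, col=4)
  south (south): (row=5, col=4) -> (row=6, col=4)
  east (east): blocked, stay at (row=6, col=4)
  east (east): blocked, stay at (row=6, col=4)
  north (north): (row=6, col=4) -> (row=5, col=4)
  south (south): (row=5, col=4) -> (row=6, col=4)
  north (north): (row=6, col=4) -> (row=5, col=4)
  north (north): (row=5, col=4) -> (row=4, col=4)
  east (east): blocked, stay at (row=4, col=4)
  west (west): (row=4, col=4) -> (row=4, col=3)
  north (north): (row=4, col=3) -> (row=3, col=3)
Final: (row=3, col=3)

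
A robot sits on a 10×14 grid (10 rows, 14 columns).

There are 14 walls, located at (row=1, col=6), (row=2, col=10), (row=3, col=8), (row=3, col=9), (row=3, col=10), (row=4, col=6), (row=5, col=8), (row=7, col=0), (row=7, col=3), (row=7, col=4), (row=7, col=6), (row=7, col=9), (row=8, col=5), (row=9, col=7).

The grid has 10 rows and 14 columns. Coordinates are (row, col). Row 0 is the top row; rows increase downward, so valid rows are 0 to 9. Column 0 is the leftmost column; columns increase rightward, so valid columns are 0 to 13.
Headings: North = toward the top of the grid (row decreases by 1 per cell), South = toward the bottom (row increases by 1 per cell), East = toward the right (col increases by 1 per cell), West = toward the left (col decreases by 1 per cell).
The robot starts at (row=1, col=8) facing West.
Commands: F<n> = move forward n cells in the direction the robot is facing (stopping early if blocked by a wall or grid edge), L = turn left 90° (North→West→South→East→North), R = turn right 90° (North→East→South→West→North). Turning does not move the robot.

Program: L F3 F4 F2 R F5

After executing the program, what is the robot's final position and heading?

Start: (row=1, col=8), facing West
  L: turn left, now facing South
  F3: move forward 1/3 (blocked), now at (row=2, col=8)
  F4: move forward 0/4 (blocked), now at (row=2, col=8)
  F2: move forward 0/2 (blocked), now at (row=2, col=8)
  R: turn right, now facing West
  F5: move forward 5, now at (row=2, col=3)
Final: (row=2, col=3), facing West

Answer: Final position: (row=2, col=3), facing West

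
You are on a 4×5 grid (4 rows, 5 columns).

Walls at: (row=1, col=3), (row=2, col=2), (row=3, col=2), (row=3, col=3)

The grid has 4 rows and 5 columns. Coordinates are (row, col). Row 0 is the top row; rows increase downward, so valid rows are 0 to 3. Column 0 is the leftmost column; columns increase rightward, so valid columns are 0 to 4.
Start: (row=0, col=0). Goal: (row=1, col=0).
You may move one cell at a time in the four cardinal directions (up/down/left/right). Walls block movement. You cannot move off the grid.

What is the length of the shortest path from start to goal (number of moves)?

Answer: Shortest path length: 1

Derivation:
BFS from (row=0, col=0) until reaching (row=1, col=0):
  Distance 0: (row=0, col=0)
  Distance 1: (row=0, col=1), (row=1, col=0)  <- goal reached here
One shortest path (1 moves): (row=0, col=0) -> (row=1, col=0)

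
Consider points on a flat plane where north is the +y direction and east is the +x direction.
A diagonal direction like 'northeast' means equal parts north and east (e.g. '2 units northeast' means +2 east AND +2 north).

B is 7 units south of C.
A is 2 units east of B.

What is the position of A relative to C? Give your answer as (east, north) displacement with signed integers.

Answer: A is at (east=2, north=-7) relative to C.

Derivation:
Place C at the origin (east=0, north=0).
  B is 7 units south of C: delta (east=+0, north=-7); B at (east=0, north=-7).
  A is 2 units east of B: delta (east=+2, north=+0); A at (east=2, north=-7).
Therefore A relative to C: (east=2, north=-7).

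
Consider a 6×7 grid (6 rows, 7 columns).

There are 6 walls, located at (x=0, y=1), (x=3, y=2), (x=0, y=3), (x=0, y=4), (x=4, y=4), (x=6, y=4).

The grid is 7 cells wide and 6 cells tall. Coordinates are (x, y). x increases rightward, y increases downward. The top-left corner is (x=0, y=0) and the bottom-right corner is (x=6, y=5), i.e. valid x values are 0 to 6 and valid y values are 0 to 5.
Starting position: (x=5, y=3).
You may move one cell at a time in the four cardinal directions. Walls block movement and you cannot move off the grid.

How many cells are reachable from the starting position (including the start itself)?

Answer: Reachable cells: 36

Derivation:
BFS flood-fill from (x=5, y=3):
  Distance 0: (x=5, y=3)
  Distance 1: (x=5, y=2), (x=4, y=3), (x=6, y=3), (x=5, y=4)
  Distance 2: (x=5, y=1), (x=4, y=2), (x=6, y=2), (x=3, y=3), (x=5, y=5)
  Distance 3: (x=5, y=0), (x=4, y=1), (x=6, y=1), (x=2, y=3), (x=3, y=4), (x=4, y=5), (x=6, y=5)
  Distance 4: (x=4, y=0), (x=6, y=0), (x=3, y=1), (x=2, y=2), (x=1, y=3), (x=2, y=4), (x=3, y=5)
  Distance 5: (x=3, y=0), (x=2, y=1), (x=1, y=2), (x=1, y=4), (x=2, y=5)
  Distance 6: (x=2, y=0), (x=1, y=1), (x=0, y=2), (x=1, y=5)
  Distance 7: (x=1, y=0), (x=0, y=5)
  Distance 8: (x=0, y=0)
Total reachable: 36 (grid has 36 open cells total)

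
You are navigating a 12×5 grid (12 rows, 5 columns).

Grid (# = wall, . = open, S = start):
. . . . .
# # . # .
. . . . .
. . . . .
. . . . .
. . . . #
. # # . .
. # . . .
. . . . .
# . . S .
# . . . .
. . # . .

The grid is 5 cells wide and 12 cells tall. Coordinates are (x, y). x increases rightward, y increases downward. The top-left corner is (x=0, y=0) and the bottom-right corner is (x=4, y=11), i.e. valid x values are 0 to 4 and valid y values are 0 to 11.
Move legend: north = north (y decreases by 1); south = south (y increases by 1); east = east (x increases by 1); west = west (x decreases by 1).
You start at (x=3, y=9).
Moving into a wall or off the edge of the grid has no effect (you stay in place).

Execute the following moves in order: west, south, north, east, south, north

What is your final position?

Answer: Final position: (x=3, y=9)

Derivation:
Start: (x=3, y=9)
  west (west): (x=3, y=9) -> (x=2, y=9)
  south (south): (x=2, y=9) -> (x=2, y=10)
  north (north): (x=2, y=10) -> (x=2, y=9)
  east (east): (x=2, y=9) -> (x=3, y=9)
  south (south): (x=3, y=9) -> (x=3, y=10)
  north (north): (x=3, y=10) -> (x=3, y=9)
Final: (x=3, y=9)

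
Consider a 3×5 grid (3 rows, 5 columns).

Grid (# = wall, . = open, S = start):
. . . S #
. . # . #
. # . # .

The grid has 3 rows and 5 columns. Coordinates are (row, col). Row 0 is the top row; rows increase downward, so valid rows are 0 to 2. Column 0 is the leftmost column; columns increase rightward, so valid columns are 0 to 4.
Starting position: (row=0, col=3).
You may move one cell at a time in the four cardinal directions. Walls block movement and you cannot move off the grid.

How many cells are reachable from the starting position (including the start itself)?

BFS flood-fill from (row=0, col=3):
  Distance 0: (row=0, col=3)
  Distance 1: (row=0, col=2), (row=1, col=3)
  Distance 2: (row=0, col=1)
  Distance 3: (row=0, col=0), (row=1, col=1)
  Distance 4: (row=1, col=0)
  Distance 5: (row=2, col=0)
Total reachable: 8 (grid has 10 open cells total)

Answer: Reachable cells: 8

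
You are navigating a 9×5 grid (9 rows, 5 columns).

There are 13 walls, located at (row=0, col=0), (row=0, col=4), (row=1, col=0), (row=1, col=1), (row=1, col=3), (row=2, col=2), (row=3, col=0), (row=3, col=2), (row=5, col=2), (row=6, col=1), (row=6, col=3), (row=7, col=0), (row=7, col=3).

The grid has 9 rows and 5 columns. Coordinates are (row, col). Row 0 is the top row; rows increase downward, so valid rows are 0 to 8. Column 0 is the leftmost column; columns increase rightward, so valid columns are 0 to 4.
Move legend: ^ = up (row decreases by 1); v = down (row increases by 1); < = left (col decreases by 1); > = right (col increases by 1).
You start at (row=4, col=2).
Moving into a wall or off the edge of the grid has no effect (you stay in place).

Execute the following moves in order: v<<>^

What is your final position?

Start: (row=4, col=2)
  v (down): blocked, stay at (row=4, col=2)
  < (left): (row=4, col=2) -> (row=4, col=1)
  < (left): (row=4, col=1) -> (row=4, col=0)
  > (right): (row=4, col=0) -> (row=4, col=1)
  ^ (up): (row=4, col=1) -> (row=3, col=1)
Final: (row=3, col=1)

Answer: Final position: (row=3, col=1)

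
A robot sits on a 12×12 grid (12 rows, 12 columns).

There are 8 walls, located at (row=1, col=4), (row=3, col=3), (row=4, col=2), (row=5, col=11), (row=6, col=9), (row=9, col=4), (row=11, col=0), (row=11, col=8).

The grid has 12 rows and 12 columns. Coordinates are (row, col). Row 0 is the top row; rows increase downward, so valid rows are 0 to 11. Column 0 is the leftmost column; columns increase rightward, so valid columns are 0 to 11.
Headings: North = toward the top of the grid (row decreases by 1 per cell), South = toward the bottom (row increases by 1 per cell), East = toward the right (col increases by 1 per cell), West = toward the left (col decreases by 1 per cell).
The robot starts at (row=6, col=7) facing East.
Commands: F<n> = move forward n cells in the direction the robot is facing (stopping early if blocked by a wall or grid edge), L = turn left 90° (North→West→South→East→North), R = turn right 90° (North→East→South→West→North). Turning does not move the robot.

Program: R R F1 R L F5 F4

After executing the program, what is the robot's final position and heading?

Answer: Final position: (row=6, col=0), facing West

Derivation:
Start: (row=6, col=7), facing East
  R: turn right, now facing South
  R: turn right, now facing West
  F1: move forward 1, now at (row=6, col=6)
  R: turn right, now facing North
  L: turn left, now facing West
  F5: move forward 5, now at (row=6, col=1)
  F4: move forward 1/4 (blocked), now at (row=6, col=0)
Final: (row=6, col=0), facing West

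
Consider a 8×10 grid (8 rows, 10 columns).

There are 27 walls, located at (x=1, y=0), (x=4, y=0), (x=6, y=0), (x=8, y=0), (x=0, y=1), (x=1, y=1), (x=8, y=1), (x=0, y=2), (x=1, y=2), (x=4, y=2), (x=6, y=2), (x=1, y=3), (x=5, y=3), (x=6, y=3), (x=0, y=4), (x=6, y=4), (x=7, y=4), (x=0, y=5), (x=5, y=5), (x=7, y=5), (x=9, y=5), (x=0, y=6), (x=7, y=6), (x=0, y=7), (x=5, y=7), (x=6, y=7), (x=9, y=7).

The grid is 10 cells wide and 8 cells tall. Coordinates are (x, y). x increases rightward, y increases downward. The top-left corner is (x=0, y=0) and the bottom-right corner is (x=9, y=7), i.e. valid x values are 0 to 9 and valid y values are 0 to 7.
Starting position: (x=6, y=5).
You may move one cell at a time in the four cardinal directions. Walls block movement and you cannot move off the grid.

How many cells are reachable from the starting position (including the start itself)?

Answer: Reachable cells: 51

Derivation:
BFS flood-fill from (x=6, y=5):
  Distance 0: (x=6, y=5)
  Distance 1: (x=6, y=6)
  Distance 2: (x=5, y=6)
  Distance 3: (x=4, y=6)
  Distance 4: (x=4, y=5), (x=3, y=6), (x=4, y=7)
  Distance 5: (x=4, y=4), (x=3, y=5), (x=2, y=6), (x=3, y=7)
  Distance 6: (x=4, y=3), (x=3, y=4), (x=5, y=4), (x=2, y=5), (x=1, y=6), (x=2, y=7)
  Distance 7: (x=3, y=3), (x=2, y=4), (x=1, y=5), (x=1, y=7)
  Distance 8: (x=3, y=2), (x=2, y=3), (x=1, y=4)
  Distance 9: (x=3, y=1), (x=2, y=2)
  Distance 10: (x=3, y=0), (x=2, y=1), (x=4, y=1)
  Distance 11: (x=2, y=0), (x=5, y=1)
  Distance 12: (x=5, y=0), (x=6, y=1), (x=5, y=2)
  Distance 13: (x=7, y=1)
  Distance 14: (x=7, y=0), (x=7, y=2)
  Distance 15: (x=8, y=2), (x=7, y=3)
  Distance 16: (x=9, y=2), (x=8, y=3)
  Distance 17: (x=9, y=1), (x=9, y=3), (x=8, y=4)
  Distance 18: (x=9, y=0), (x=9, y=4), (x=8, y=5)
  Distance 19: (x=8, y=6)
  Distance 20: (x=9, y=6), (x=8, y=7)
  Distance 21: (x=7, y=7)
Total reachable: 51 (grid has 53 open cells total)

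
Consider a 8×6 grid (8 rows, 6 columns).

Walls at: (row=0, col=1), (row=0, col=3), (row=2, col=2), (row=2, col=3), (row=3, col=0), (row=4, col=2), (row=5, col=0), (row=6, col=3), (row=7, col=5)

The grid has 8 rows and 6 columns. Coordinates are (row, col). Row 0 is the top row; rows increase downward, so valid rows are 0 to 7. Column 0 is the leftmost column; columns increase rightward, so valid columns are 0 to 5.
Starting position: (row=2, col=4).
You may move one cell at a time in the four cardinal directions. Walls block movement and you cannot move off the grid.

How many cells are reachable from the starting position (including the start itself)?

BFS flood-fill from (row=2, col=4):
  Distance 0: (row=2, col=4)
  Distance 1: (row=1, col=4), (row=2, col=5), (row=3, col=4)
  Distance 2: (row=0, col=4), (row=1, col=3), (row=1, col=5), (row=3, col=3), (row=3, col=5), (row=4, col=4)
  Distance 3: (row=0, col=5), (row=1, col=2), (row=3, col=2), (row=4, col=3), (row=4, col=5), (row=5, col=4)
  Distance 4: (row=0, col=2), (row=1, col=1), (row=3, col=1), (row=5, col=3), (row=5, col=5), (row=6, col=4)
  Distance 5: (row=1, col=0), (row=2, col=1), (row=4, col=1), (row=5, col=2), (row=6, col=5), (row=7, col=4)
  Distance 6: (row=0, col=0), (row=2, col=0), (row=4, col=0), (row=5, col=1), (row=6, col=2), (row=7, col=3)
  Distance 7: (row=6, col=1), (row=7, col=2)
  Distance 8: (row=6, col=0), (row=7, col=1)
  Distance 9: (row=7, col=0)
Total reachable: 39 (grid has 39 open cells total)

Answer: Reachable cells: 39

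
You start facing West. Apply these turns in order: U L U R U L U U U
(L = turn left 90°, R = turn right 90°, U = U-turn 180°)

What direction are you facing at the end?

Answer: Final heading: South

Derivation:
Start: West
  U (U-turn (180°)) -> East
  L (left (90° counter-clockwise)) -> North
  U (U-turn (180°)) -> South
  R (right (90° clockwise)) -> West
  U (U-turn (180°)) -> East
  L (left (90° counter-clockwise)) -> North
  U (U-turn (180°)) -> South
  U (U-turn (180°)) -> North
  U (U-turn (180°)) -> South
Final: South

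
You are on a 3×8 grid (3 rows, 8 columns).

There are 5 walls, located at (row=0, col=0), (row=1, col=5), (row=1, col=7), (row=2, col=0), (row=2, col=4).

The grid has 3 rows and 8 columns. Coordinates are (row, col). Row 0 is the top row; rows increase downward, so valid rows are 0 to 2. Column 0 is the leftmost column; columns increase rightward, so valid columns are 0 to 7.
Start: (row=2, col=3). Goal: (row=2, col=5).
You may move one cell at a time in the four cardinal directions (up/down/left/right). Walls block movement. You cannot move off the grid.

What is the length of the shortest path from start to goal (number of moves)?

Answer: Shortest path length: 8

Derivation:
BFS from (row=2, col=3) until reaching (row=2, col=5):
  Distance 0: (row=2, col=3)
  Distance 1: (row=1, col=3), (row=2, col=2)
  Distance 2: (row=0, col=3), (row=1, col=2), (row=1, col=4), (row=2, col=1)
  Distance 3: (row=0, col=2), (row=0, col=4), (row=1, col=1)
  Distance 4: (row=0, col=1), (row=0, col=5), (row=1, col=0)
  Distance 5: (row=0, col=6)
  Distance 6: (row=0, col=7), (row=1, col=6)
  Distance 7: (row=2, col=6)
  Distance 8: (row=2, col=5), (row=2, col=7)  <- goal reached here
One shortest path (8 moves): (row=2, col=3) -> (row=1, col=3) -> (row=1, col=4) -> (row=0, col=4) -> (row=0, col=5) -> (row=0, col=6) -> (row=1, col=6) -> (row=2, col=6) -> (row=2, col=5)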